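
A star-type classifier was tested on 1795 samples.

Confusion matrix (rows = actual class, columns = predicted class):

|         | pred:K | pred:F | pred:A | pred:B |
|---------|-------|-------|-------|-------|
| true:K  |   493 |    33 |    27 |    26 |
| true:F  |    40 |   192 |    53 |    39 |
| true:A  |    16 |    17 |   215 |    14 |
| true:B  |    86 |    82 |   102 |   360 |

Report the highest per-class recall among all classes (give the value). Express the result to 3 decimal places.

0.851

Per-class recall (TP/(TP+FN)):
  K: TP=493, FN=33+27+26=86 → 493/579 = 0.8515
  F: TP=192, FN=40+53+39=132 → 192/324 = 0.5926
  A: TP=215, FN=16+17+14=47 → 215/262 = 0.8206
  B: TP=360, FN=86+82+102=270 → 360/630 = 0.5714
Highest is class 'K' with recall = 0.851.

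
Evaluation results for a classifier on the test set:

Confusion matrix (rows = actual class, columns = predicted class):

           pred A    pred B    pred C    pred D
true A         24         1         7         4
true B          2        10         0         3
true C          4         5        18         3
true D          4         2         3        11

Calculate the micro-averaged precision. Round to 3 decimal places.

Micro-averaging pools counts across classes: ΣTP=63, ΣFP=38, ΣFN=38.
Micro-precision = TP/(TP+FP) on pooled counts = 0.624 (equals overall accuracy in single-label multiclass).

0.624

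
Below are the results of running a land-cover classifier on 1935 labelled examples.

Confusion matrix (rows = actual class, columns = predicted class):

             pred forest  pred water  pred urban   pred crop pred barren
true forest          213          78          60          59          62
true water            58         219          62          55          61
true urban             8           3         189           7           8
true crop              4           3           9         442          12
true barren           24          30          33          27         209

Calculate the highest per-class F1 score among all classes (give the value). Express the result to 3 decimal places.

0.834

Per-class F1 score (2·TP/(2·TP+FP+FN)):
  forest: TP=213, FP=58+8+4+24=94, FN=78+60+59+62=259 → 426/779 = 0.5469
  water: TP=219, FP=78+3+3+30=114, FN=58+62+55+61=236 → 438/788 = 0.5558
  urban: TP=189, FP=60+62+9+33=164, FN=8+3+7+8=26 → 378/568 = 0.6655
  crop: TP=442, FP=59+55+7+27=148, FN=4+3+9+12=28 → 884/1060 = 0.8340
  barren: TP=209, FP=62+61+8+12=143, FN=24+30+33+27=114 → 418/675 = 0.6193
Highest is class 'crop' with F1 score = 0.834.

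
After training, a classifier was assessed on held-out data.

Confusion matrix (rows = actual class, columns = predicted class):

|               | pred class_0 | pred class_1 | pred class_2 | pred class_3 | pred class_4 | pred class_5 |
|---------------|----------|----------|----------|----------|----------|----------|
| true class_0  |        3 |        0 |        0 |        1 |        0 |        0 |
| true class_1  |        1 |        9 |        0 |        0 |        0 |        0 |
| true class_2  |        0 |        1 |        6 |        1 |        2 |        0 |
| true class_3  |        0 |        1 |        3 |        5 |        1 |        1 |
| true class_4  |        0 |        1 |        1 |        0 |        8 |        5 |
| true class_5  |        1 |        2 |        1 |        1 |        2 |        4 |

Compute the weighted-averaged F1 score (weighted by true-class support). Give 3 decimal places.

0.564

Per-class F1 score (2·TP/(2·TP+FP+FN)):
  class_0: TP=3, FP=1+0+0+0+1=2, FN=0+0+1+0+0=1 → 6/9 = 0.6667
  class_1: TP=9, FP=0+1+1+1+2=5, FN=1+0+0+0+0=1 → 18/24 = 0.7500
  class_2: TP=6, FP=0+0+3+1+1=5, FN=0+1+1+2+0=4 → 12/21 = 0.5714
  class_3: TP=5, FP=1+0+1+0+1=3, FN=0+1+3+1+1=6 → 10/19 = 0.5263
  class_4: TP=8, FP=0+0+2+1+2=5, FN=0+1+1+0+5=7 → 16/28 = 0.5714
  class_5: TP=4, FP=0+0+0+1+5=6, FN=1+2+1+1+2=7 → 8/21 = 0.3810
Weighted-F1 score = Σ (supportᵢ/N)·F1 scoreᵢ with N=61: (4/61)·0.6667 + (10/61)·0.7500 + (10/61)·0.5714 + (11/61)·0.5263 + (15/61)·0.5714 + (11/61)·0.3810 = 0.564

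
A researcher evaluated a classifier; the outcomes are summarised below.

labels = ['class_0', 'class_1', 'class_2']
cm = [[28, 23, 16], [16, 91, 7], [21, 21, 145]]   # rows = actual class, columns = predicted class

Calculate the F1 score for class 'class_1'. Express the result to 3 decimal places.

0.731

Treat 'class_1' as positive and all other classes as negative.
F1 score = 2·TP/(2·TP+FP+FN).
class_1: TP=91, FP=23+21=44, FN=16+7=23 → 182/249 = 0.7309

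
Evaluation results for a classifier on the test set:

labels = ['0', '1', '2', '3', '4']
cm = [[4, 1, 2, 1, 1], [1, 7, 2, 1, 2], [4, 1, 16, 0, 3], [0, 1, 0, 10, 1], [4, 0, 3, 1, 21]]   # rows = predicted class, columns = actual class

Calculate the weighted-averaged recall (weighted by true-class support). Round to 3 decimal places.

Per-class recall (TP/(TP+FN)):
  0: TP=4, FN=1+4+0+4=9 → 4/13 = 0.3077
  1: TP=7, FN=1+1+1+0=3 → 7/10 = 0.7000
  2: TP=16, FN=2+2+0+3=7 → 16/23 = 0.6957
  3: TP=10, FN=1+1+0+1=3 → 10/13 = 0.7692
  4: TP=21, FN=1+2+3+1=7 → 21/28 = 0.7500
Weighted-recall = Σ (supportᵢ/N)·recallᵢ with N=87: (13/87)·0.3077 + (10/87)·0.7000 + (23/87)·0.6957 + (13/87)·0.7692 + (28/87)·0.7500 = 0.667

0.667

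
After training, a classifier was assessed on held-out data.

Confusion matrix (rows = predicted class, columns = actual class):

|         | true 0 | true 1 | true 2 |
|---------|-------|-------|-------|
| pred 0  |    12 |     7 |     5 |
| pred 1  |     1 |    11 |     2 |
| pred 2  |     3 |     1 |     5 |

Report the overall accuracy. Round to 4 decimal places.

Accuracy = trace / total = (12+11+5=28) / 47 = 28/47 = 0.5957

0.5957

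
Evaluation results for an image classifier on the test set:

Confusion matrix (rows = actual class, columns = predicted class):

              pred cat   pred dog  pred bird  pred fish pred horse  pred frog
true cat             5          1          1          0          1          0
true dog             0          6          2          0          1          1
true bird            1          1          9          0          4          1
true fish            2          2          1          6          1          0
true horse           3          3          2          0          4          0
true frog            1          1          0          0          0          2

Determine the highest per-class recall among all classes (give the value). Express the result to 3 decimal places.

0.625

Per-class recall (TP/(TP+FN)):
  cat: TP=5, FN=1+1+0+1+0=3 → 5/8 = 0.6250
  dog: TP=6, FN=0+2+0+1+1=4 → 6/10 = 0.6000
  bird: TP=9, FN=1+1+0+4+1=7 → 9/16 = 0.5625
  fish: TP=6, FN=2+2+1+1+0=6 → 6/12 = 0.5000
  horse: TP=4, FN=3+3+2+0+0=8 → 4/12 = 0.3333
  frog: TP=2, FN=1+1+0+0+0=2 → 2/4 = 0.5000
Highest is class 'cat' with recall = 0.625.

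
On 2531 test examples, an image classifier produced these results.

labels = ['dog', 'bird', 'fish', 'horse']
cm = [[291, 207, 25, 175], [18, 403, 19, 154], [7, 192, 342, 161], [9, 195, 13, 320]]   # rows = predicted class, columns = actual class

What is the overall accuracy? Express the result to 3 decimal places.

0.536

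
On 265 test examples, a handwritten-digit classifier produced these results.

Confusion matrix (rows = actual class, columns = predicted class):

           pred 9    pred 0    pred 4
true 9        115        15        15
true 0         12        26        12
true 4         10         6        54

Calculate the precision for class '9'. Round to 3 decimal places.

0.839

Take TP from the diagonal, FP from the rest of the '9' prediction marginal, FN from the rest of the '9' actual marginal.
precision = TP/(TP+FP).
9: TP=115, FP=12+10=22 → 115/137 = 0.8394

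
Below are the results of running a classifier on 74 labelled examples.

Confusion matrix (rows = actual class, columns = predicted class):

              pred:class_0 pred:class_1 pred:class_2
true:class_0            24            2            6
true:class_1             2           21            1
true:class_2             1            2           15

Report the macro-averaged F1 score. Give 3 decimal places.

0.807

Per-class F1 score (2·TP/(2·TP+FP+FN)):
  class_0: TP=24, FP=2+1=3, FN=2+6=8 → 48/59 = 0.8136
  class_1: TP=21, FP=2+2=4, FN=2+1=3 → 42/49 = 0.8571
  class_2: TP=15, FP=6+1=7, FN=1+2=3 → 30/40 = 0.7500
Macro-F1 score = mean = (0.8136 + 0.8571 + 0.7500) / 3 = 0.807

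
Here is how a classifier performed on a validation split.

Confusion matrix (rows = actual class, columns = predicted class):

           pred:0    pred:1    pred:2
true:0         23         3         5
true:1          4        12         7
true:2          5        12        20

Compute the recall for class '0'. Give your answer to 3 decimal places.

Treat '0' as positive and all other classes as negative.
recall = TP/(TP+FN).
0: TP=23, FN=3+5=8 → 23/31 = 0.7419

0.742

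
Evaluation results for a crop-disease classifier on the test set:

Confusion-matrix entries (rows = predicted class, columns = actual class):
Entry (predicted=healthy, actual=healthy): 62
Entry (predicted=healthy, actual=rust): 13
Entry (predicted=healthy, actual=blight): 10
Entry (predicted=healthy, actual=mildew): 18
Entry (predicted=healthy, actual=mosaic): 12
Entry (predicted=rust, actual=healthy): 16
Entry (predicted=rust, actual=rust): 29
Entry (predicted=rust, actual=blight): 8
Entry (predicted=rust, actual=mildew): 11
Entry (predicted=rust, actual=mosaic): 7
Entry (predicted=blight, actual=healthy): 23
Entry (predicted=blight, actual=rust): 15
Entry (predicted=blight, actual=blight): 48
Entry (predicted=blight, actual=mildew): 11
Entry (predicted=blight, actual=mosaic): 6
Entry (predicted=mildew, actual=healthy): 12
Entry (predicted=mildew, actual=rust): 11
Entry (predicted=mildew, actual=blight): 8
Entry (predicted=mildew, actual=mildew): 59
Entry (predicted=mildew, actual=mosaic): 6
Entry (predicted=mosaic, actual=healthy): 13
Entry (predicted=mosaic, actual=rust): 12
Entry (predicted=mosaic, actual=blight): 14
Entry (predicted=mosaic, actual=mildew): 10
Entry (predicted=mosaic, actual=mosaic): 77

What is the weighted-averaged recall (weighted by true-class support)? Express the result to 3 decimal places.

0.538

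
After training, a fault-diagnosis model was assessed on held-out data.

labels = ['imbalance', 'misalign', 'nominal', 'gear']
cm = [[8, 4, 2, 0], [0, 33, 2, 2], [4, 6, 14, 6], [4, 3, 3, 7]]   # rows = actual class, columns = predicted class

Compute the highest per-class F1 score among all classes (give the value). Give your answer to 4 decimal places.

0.7952

Per-class F1 score (2·TP/(2·TP+FP+FN)):
  imbalance: TP=8, FP=0+4+4=8, FN=4+2+0=6 → 16/30 = 0.53333
  misalign: TP=33, FP=4+6+3=13, FN=0+2+2=4 → 66/83 = 0.79518
  nominal: TP=14, FP=2+2+3=7, FN=4+6+6=16 → 28/51 = 0.54902
  gear: TP=7, FP=0+2+6=8, FN=4+3+3=10 → 14/32 = 0.43750
Highest is class 'misalign' with F1 score = 0.7952.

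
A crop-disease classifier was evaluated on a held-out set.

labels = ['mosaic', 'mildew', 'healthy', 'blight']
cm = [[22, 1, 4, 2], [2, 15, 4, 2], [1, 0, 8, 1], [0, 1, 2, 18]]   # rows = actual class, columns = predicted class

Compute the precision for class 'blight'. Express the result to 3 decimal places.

0.783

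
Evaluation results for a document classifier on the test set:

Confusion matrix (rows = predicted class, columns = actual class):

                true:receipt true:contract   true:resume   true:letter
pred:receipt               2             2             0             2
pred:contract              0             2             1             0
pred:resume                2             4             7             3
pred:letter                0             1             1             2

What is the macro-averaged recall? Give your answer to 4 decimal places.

0.4464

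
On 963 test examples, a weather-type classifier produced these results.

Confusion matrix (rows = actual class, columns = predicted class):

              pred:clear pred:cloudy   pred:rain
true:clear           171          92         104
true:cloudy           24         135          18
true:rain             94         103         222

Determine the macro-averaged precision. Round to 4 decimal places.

0.5487

Per-class precision (TP/(TP+FP)):
  clear: TP=171, FP=24+94=118 → 171/289 = 0.59170
  cloudy: TP=135, FP=92+103=195 → 135/330 = 0.40909
  rain: TP=222, FP=104+18=122 → 222/344 = 0.64535
Macro-precision = mean = (0.59170 + 0.40909 + 0.64535) / 3 = 0.5487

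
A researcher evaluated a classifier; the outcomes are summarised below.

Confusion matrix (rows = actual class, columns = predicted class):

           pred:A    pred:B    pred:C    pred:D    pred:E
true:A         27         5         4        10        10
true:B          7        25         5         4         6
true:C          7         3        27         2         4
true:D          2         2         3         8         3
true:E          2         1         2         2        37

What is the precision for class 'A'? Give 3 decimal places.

precision = TP/(TP+FP).
A: TP=27, FP=7+7+2+2=18 → 27/45 = 0.6000

0.600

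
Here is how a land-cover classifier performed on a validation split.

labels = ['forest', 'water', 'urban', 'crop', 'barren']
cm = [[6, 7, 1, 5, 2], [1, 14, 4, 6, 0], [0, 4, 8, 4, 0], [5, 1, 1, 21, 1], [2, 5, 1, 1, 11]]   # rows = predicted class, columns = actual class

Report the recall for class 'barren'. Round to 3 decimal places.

0.786

One-vs-rest for 'barren': TP = diagonal; FP = other classes predicted 'barren'; FN = 'barren' predicted as other.
recall = TP/(TP+FN).
barren: TP=11, FN=2+0+0+1=3 → 11/14 = 0.7857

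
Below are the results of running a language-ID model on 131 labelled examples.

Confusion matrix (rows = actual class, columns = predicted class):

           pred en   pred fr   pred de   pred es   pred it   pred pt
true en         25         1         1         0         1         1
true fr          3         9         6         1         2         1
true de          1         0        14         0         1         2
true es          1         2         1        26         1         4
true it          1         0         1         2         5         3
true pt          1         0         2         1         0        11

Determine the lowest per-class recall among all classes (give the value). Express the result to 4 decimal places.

Per-class recall (TP/(TP+FN)):
  en: TP=25, FN=1+1+0+1+1=4 → 25/29 = 0.86207
  fr: TP=9, FN=3+6+1+2+1=13 → 9/22 = 0.40909
  de: TP=14, FN=1+0+0+1+2=4 → 14/18 = 0.77778
  es: TP=26, FN=1+2+1+1+4=9 → 26/35 = 0.74286
  it: TP=5, FN=1+0+1+2+3=7 → 5/12 = 0.41667
  pt: TP=11, FN=1+0+2+1+0=4 → 11/15 = 0.73333
Lowest is class 'fr' with recall = 0.4091.

0.4091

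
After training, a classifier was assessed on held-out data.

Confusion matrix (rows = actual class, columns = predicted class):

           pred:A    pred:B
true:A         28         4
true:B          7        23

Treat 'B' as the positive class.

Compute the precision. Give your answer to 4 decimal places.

0.8519

Precision = TP/(TP+FP) = 23/(23+4) = 23/27 = 0.8519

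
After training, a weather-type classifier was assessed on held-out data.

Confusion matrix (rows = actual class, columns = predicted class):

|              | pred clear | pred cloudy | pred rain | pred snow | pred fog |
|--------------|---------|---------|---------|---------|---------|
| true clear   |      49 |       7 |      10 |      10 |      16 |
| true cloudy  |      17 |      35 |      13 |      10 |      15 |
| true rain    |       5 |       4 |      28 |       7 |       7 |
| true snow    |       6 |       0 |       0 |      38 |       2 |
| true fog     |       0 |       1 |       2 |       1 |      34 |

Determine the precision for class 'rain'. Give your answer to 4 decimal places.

0.5283

One-vs-rest for 'rain': TP = diagonal; FP = other classes predicted 'rain'; FN = 'rain' predicted as other.
precision = TP/(TP+FP).
rain: TP=28, FP=10+13+0+2=25 → 28/53 = 0.52830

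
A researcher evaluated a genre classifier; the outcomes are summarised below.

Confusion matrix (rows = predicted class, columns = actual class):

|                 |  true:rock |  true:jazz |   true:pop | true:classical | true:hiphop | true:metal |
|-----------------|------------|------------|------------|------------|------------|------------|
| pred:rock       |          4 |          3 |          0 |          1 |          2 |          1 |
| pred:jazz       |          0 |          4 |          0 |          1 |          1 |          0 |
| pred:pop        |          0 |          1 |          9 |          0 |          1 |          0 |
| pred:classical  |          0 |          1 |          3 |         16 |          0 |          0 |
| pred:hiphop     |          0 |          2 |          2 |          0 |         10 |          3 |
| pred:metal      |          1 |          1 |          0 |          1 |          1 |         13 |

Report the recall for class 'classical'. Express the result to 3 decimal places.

0.842

recall = TP/(TP+FN).
classical: TP=16, FN=1+1+0+0+1=3 → 16/19 = 0.8421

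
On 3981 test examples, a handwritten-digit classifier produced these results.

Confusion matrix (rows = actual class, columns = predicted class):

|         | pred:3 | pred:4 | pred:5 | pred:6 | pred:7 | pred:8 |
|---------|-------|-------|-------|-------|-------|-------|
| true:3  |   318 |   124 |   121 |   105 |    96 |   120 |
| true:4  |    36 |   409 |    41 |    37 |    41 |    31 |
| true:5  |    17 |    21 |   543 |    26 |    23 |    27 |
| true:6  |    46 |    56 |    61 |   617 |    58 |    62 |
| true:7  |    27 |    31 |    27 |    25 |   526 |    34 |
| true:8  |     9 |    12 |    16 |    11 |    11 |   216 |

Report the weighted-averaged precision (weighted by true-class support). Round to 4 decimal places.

Per-class precision (TP/(TP+FP)):
  3: TP=318, FP=36+17+46+27+9=135 → 318/453 = 0.70199
  4: TP=409, FP=124+21+56+31+12=244 → 409/653 = 0.62634
  5: TP=543, FP=121+41+61+27+16=266 → 543/809 = 0.67120
  6: TP=617, FP=105+37+26+25+11=204 → 617/821 = 0.75152
  7: TP=526, FP=96+41+23+58+11=229 → 526/755 = 0.69669
  8: TP=216, FP=120+31+27+62+34=274 → 216/490 = 0.44082
Weighted-precision = Σ (supportᵢ/N)·precisionᵢ with N=3981: (884/3981)·0.70199 + (595/3981)·0.62634 + (657/3981)·0.67120 + (900/3981)·0.75152 + (670/3981)·0.69669 + (275/3981)·0.44082 = 0.6779

0.6779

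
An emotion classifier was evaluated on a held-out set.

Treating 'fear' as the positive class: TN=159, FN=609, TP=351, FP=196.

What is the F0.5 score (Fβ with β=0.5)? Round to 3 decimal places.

Fβ = (1+β²)·TP / ((1+β²)·TP + β²·FN + FP), with β²=1/4
= 1.25·351 / (1.25·351 + 0.25·609 + 196) = 0.557

0.557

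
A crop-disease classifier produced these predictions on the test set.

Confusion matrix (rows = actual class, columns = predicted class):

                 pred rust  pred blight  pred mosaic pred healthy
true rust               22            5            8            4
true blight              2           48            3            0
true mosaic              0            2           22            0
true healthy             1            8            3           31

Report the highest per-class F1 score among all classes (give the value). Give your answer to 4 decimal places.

Per-class F1 score (2·TP/(2·TP+FP+FN)):
  rust: TP=22, FP=2+0+1=3, FN=5+8+4=17 → 44/64 = 0.68750
  blight: TP=48, FP=5+2+8=15, FN=2+3+0=5 → 96/116 = 0.82759
  mosaic: TP=22, FP=8+3+3=14, FN=0+2+0=2 → 44/60 = 0.73333
  healthy: TP=31, FP=4+0+0=4, FN=1+8+3=12 → 62/78 = 0.79487
Highest is class 'blight' with F1 score = 0.8276.

0.8276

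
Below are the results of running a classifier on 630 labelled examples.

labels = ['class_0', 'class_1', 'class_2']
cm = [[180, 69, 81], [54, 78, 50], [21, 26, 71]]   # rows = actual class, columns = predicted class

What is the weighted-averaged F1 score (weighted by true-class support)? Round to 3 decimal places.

0.532

Per-class F1 score (2·TP/(2·TP+FP+FN)):
  class_0: TP=180, FP=54+21=75, FN=69+81=150 → 360/585 = 0.6154
  class_1: TP=78, FP=69+26=95, FN=54+50=104 → 156/355 = 0.4394
  class_2: TP=71, FP=81+50=131, FN=21+26=47 → 142/320 = 0.4438
Weighted-F1 score = Σ (supportᵢ/N)·F1 scoreᵢ with N=630: (330/630)·0.6154 + (182/630)·0.4394 + (118/630)·0.4438 = 0.532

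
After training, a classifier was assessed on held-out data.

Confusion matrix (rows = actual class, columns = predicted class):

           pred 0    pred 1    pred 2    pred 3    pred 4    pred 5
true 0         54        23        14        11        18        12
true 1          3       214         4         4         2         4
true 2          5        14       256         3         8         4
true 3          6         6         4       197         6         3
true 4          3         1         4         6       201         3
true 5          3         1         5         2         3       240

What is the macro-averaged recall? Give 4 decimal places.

0.8288

Per-class recall (TP/(TP+FN)):
  0: TP=54, FN=23+14+11+18+12=78 → 54/132 = 0.40909
  1: TP=214, FN=3+4+4+2+4=17 → 214/231 = 0.92641
  2: TP=256, FN=5+14+3+8+4=34 → 256/290 = 0.88276
  3: TP=197, FN=6+6+4+6+3=25 → 197/222 = 0.88739
  4: TP=201, FN=3+1+4+6+3=17 → 201/218 = 0.92202
  5: TP=240, FN=3+1+5+2+3=14 → 240/254 = 0.94488
Macro-recall = mean = (0.40909 + 0.92641 + 0.88276 + 0.88739 + 0.92202 + 0.94488) / 6 = 0.8288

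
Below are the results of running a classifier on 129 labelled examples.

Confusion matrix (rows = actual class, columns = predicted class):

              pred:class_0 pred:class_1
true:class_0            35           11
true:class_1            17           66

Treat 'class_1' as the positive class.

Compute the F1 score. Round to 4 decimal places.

Precision = TP/(TP+FP) = 66/77 = 0.8571
Recall = TP/(TP+FN) = 66/83 = 0.7952
F1 = 2·TP/(2·TP+FP+FN) = 132/160 = 0.8250

0.8250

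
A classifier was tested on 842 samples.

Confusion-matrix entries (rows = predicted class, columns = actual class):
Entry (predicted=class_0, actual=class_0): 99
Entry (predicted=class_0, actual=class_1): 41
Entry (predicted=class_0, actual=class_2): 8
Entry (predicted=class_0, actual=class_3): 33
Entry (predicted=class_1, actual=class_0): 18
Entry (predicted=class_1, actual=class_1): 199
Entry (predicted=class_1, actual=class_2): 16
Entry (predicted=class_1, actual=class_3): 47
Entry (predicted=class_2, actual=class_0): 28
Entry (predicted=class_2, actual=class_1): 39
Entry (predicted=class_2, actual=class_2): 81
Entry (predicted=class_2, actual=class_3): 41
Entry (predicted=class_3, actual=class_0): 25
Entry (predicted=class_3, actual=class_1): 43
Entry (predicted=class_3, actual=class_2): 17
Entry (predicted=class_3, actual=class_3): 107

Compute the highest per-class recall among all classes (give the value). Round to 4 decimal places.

0.6639

Per-class recall (TP/(TP+FN)):
  class_0: TP=99, FN=18+28+25=71 → 99/170 = 0.58235
  class_1: TP=199, FN=41+39+43=123 → 199/322 = 0.61801
  class_2: TP=81, FN=8+16+17=41 → 81/122 = 0.66393
  class_3: TP=107, FN=33+47+41=121 → 107/228 = 0.46930
Highest is class 'class_2' with recall = 0.6639.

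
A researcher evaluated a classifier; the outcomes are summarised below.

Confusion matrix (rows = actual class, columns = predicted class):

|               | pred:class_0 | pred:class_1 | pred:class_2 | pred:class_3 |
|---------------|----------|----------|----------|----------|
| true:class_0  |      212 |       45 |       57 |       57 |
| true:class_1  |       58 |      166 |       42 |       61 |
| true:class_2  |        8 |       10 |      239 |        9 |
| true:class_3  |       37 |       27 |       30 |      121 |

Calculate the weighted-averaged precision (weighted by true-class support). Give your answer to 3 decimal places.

0.633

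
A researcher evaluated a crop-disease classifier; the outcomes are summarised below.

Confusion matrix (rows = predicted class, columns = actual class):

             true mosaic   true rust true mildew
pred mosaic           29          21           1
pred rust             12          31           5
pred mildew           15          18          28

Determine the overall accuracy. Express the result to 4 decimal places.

Accuracy = trace / total = (29+31+28=88) / 160 = 88/160 = 0.5500

0.5500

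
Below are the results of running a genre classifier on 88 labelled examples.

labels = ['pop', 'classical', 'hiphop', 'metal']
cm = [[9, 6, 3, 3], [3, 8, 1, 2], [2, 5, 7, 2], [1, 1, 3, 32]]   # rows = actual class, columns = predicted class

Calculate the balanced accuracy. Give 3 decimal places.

0.576

Balanced accuracy = mean of per-class recall.
  pop: recall = 9/21 = 0.4286
  classical: recall = 8/14 = 0.5714
  hiphop: recall = 7/16 = 0.4375
  metal: recall = 32/37 = 0.8649
Mean = (0.4286 + 0.5714 + 0.4375 + 0.8649) / 4 = 0.576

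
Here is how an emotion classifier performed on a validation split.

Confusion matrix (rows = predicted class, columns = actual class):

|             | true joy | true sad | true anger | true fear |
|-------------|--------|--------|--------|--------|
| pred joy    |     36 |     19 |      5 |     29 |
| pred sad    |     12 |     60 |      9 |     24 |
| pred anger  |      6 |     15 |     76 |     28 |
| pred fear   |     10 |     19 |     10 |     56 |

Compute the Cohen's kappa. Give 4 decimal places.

0.3999

Observed agreement pₒ = trace/N = 228/414 = 0.55072
Expected agreement pₑ = Σ (rowᵢ·colᵢ)/N² = (64·89 + 113·105 + 100·125 + 137·95)/414² = 0.25132
κ = (pₒ − pₑ)/(1 − pₑ) = (0.55072 − 0.25132)/(1 − 0.25132) = 0.3999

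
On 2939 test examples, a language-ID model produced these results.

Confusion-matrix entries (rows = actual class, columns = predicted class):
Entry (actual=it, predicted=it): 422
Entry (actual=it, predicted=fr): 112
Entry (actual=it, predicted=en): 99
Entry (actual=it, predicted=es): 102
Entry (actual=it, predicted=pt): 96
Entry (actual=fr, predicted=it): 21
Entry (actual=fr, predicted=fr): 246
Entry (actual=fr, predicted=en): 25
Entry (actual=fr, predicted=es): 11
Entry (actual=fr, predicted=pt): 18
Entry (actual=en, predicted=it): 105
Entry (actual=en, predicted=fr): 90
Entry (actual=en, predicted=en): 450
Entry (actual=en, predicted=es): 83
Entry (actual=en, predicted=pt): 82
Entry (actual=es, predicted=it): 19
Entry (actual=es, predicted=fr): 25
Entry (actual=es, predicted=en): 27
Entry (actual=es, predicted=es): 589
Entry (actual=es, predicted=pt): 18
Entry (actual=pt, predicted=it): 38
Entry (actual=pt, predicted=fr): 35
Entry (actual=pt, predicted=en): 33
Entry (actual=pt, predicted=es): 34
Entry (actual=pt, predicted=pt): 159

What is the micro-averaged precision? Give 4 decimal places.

0.6349

Micro-averaging pools counts across classes: ΣTP=1866, ΣFP=1073, ΣFN=1073.
Micro-precision = TP/(TP+FP) on pooled counts = 0.6349 (equals overall accuracy in single-label multiclass).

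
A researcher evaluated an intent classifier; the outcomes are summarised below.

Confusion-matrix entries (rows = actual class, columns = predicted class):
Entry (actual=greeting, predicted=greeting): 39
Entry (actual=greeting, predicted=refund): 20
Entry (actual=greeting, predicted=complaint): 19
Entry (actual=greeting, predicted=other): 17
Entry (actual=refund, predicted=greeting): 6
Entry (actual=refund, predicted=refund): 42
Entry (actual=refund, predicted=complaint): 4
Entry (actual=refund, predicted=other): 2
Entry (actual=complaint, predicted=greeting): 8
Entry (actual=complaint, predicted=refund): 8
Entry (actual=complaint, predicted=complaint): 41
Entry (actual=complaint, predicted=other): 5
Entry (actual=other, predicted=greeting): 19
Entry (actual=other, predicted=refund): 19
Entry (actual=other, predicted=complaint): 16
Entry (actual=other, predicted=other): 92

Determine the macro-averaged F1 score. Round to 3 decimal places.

0.584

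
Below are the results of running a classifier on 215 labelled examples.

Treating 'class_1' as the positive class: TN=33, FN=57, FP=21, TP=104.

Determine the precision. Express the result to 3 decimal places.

Precision = TP/(TP+FP) = 104/(104+21) = 104/125 = 0.832

0.832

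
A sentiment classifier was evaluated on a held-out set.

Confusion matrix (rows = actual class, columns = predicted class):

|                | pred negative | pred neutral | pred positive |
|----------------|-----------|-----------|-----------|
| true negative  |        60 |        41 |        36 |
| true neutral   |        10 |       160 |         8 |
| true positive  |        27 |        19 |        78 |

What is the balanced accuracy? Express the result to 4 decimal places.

0.6553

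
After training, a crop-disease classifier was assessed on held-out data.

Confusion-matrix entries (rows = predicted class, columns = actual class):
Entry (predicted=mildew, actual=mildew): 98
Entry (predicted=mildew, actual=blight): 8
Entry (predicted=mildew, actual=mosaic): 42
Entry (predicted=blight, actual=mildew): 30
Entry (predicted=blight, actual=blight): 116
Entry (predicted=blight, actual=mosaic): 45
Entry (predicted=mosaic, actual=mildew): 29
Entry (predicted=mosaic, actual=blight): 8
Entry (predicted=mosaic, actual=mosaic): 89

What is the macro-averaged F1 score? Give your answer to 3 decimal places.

Per-class F1 score (2·TP/(2·TP+FP+FN)):
  mildew: TP=98, FP=8+42=50, FN=30+29=59 → 196/305 = 0.6426
  blight: TP=116, FP=30+45=75, FN=8+8=16 → 232/323 = 0.7183
  mosaic: TP=89, FP=29+8=37, FN=42+45=87 → 178/302 = 0.5894
Macro-F1 score = mean = (0.6426 + 0.7183 + 0.5894) / 3 = 0.650

0.650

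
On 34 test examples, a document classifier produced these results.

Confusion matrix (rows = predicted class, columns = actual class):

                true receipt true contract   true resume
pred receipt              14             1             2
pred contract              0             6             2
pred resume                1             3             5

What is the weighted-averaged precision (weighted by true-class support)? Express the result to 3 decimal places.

0.731

Per-class precision (TP/(TP+FP)):
  receipt: TP=14, FP=1+2=3 → 14/17 = 0.8235
  contract: TP=6, FP=0+2=2 → 6/8 = 0.7500
  resume: TP=5, FP=1+3=4 → 5/9 = 0.5556
Weighted-precision = Σ (supportᵢ/N)·precisionᵢ with N=34: (15/34)·0.8235 + (10/34)·0.7500 + (9/34)·0.5556 = 0.731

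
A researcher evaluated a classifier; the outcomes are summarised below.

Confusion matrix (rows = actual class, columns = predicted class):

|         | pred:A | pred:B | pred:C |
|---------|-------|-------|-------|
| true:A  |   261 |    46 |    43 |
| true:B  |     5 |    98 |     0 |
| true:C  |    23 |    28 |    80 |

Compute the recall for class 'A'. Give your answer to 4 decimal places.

0.7457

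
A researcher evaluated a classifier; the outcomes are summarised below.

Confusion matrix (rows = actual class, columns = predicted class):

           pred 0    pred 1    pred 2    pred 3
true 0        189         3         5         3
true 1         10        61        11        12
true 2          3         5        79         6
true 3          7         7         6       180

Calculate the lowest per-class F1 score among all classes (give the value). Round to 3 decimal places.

Per-class F1 score (2·TP/(2·TP+FP+FN)):
  0: TP=189, FP=10+3+7=20, FN=3+5+3=11 → 378/409 = 0.9242
  1: TP=61, FP=3+5+7=15, FN=10+11+12=33 → 122/170 = 0.7176
  2: TP=79, FP=5+11+6=22, FN=3+5+6=14 → 158/194 = 0.8144
  3: TP=180, FP=3+12+6=21, FN=7+7+6=20 → 360/401 = 0.8978
Lowest is class '1' with F1 score = 0.718.

0.718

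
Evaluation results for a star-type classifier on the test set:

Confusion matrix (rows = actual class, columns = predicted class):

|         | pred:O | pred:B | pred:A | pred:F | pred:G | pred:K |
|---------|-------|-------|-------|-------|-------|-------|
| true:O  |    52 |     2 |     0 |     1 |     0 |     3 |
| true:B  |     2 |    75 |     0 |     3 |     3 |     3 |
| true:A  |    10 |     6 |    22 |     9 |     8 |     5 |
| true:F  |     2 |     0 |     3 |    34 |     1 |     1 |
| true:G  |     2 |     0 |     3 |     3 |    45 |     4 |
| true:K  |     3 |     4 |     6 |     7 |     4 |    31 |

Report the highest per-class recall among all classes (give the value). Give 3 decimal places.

Per-class recall (TP/(TP+FN)):
  O: TP=52, FN=2+0+1+0+3=6 → 52/58 = 0.8966
  B: TP=75, FN=2+0+3+3+3=11 → 75/86 = 0.8721
  A: TP=22, FN=10+6+9+8+5=38 → 22/60 = 0.3667
  F: TP=34, FN=2+0+3+1+1=7 → 34/41 = 0.8293
  G: TP=45, FN=2+0+3+3+4=12 → 45/57 = 0.7895
  K: TP=31, FN=3+4+6+7+4=24 → 31/55 = 0.5636
Highest is class 'O' with recall = 0.897.

0.897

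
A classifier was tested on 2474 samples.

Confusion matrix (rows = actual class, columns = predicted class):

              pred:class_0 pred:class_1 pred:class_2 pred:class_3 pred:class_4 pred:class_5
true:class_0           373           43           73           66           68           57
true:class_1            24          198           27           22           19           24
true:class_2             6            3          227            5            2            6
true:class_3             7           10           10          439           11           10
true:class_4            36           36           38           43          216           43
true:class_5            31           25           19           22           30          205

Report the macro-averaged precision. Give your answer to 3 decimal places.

Per-class precision (TP/(TP+FP)):
  class_0: TP=373, FP=24+6+7+36+31=104 → 373/477 = 0.7820
  class_1: TP=198, FP=43+3+10+36+25=117 → 198/315 = 0.6286
  class_2: TP=227, FP=73+27+10+38+19=167 → 227/394 = 0.5761
  class_3: TP=439, FP=66+22+5+43+22=158 → 439/597 = 0.7353
  class_4: TP=216, FP=68+19+2+11+30=130 → 216/346 = 0.6243
  class_5: TP=205, FP=57+24+6+10+43=140 → 205/345 = 0.5942
Macro-precision = mean = (0.7820 + 0.6286 + 0.5761 + 0.7353 + 0.6243 + 0.5942) / 6 = 0.657

0.657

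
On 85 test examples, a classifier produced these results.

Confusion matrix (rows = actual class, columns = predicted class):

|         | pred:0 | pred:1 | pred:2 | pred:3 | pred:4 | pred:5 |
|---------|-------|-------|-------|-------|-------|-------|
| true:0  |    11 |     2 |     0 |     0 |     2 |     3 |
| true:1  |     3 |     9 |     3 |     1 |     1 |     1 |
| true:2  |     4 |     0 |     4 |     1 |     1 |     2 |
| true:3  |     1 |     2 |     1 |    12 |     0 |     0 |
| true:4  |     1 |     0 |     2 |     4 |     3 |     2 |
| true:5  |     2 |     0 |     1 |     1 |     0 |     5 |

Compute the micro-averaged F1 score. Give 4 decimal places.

Micro-averaging pools counts across classes: ΣTP=44, ΣFP=41, ΣFN=41.
Micro-F1 score = 2·TP/(2·TP+FP+FN) on pooled counts = 0.5176 (equals overall accuracy in single-label multiclass).

0.5176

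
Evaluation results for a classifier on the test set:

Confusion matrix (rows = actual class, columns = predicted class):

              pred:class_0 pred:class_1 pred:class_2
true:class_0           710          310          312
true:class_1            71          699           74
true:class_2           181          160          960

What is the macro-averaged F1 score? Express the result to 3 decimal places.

Per-class F1 score (2·TP/(2·TP+FP+FN)):
  class_0: TP=710, FP=71+181=252, FN=310+312=622 → 1420/2294 = 0.6190
  class_1: TP=699, FP=310+160=470, FN=71+74=145 → 1398/2013 = 0.6945
  class_2: TP=960, FP=312+74=386, FN=181+160=341 → 1920/2647 = 0.7253
Macro-F1 score = mean = (0.6190 + 0.6945 + 0.7253) / 3 = 0.680

0.680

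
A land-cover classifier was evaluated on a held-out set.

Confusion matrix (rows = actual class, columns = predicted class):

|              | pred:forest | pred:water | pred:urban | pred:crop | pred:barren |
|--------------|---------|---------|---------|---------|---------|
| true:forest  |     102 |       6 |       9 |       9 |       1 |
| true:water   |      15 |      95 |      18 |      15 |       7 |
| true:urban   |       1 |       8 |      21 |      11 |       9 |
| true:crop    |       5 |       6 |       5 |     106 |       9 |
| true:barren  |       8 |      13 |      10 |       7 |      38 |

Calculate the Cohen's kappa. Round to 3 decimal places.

0.586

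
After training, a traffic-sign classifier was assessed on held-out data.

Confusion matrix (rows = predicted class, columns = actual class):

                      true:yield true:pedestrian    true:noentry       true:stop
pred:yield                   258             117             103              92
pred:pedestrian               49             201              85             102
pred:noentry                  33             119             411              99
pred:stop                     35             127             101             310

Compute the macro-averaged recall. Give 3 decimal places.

0.536

Per-class recall (TP/(TP+FN)):
  yield: TP=258, FN=49+33+35=117 → 258/375 = 0.6880
  pedestrian: TP=201, FN=117+119+127=363 → 201/564 = 0.3564
  noentry: TP=411, FN=103+85+101=289 → 411/700 = 0.5871
  stop: TP=310, FN=92+102+99=293 → 310/603 = 0.5141
Macro-recall = mean = (0.6880 + 0.3564 + 0.5871 + 0.5141) / 4 = 0.536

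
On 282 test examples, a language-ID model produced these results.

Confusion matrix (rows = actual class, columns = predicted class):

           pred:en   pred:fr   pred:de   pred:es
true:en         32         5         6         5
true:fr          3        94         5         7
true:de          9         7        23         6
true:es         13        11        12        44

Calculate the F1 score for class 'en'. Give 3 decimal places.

0.610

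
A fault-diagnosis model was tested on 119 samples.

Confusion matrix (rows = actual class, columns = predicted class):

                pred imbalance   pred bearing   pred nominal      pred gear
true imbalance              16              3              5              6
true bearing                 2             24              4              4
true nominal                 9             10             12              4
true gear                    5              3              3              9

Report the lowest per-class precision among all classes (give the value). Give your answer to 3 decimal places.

0.391

Per-class precision (TP/(TP+FP)):
  imbalance: TP=16, FP=2+9+5=16 → 16/32 = 0.5000
  bearing: TP=24, FP=3+10+3=16 → 24/40 = 0.6000
  nominal: TP=12, FP=5+4+3=12 → 12/24 = 0.5000
  gear: TP=9, FP=6+4+4=14 → 9/23 = 0.3913
Lowest is class 'gear' with precision = 0.391.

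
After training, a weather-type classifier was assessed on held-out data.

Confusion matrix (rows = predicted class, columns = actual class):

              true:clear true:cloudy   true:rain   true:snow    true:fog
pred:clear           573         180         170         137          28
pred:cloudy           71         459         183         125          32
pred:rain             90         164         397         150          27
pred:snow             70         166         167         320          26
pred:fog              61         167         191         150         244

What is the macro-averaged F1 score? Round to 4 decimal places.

Per-class F1 score (2·TP/(2·TP+FP+FN)):
  clear: TP=573, FP=180+170+137+28=515, FN=71+90+70+61=292 → 1146/1953 = 0.58679
  cloudy: TP=459, FP=71+183+125+32=411, FN=180+164+166+167=677 → 918/2006 = 0.45763
  rain: TP=397, FP=90+164+150+27=431, FN=170+183+167+191=711 → 794/1936 = 0.41012
  snow: TP=320, FP=70+166+167+26=429, FN=137+125+150+150=562 → 640/1631 = 0.39240
  fog: TP=244, FP=61+167+191+150=569, FN=28+32+27+26=113 → 488/1170 = 0.41709
Macro-F1 score = mean = (0.58679 + 0.45763 + 0.41012 + 0.39240 + 0.41709) / 5 = 0.4528

0.4528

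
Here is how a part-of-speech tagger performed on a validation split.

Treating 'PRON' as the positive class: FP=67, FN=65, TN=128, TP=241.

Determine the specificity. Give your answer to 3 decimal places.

0.656

Specificity = TN/(TN+FP) = 128/(128+67) = 0.656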